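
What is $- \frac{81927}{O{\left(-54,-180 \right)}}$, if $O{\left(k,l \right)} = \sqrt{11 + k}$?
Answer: $\frac{81927 i \sqrt{43}}{43} \approx 12494.0 i$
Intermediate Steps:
$- \frac{81927}{O{\left(-54,-180 \right)}} = - \frac{81927}{\sqrt{11 - 54}} = - \frac{81927}{\sqrt{-43}} = - \frac{81927}{i \sqrt{43}} = - 81927 \left(- \frac{i \sqrt{43}}{43}\right) = \frac{81927 i \sqrt{43}}{43}$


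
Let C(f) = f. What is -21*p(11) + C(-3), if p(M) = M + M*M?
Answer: -2775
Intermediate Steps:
p(M) = M + M**2
-21*p(11) + C(-3) = -231*(1 + 11) - 3 = -231*12 - 3 = -21*132 - 3 = -2772 - 3 = -2775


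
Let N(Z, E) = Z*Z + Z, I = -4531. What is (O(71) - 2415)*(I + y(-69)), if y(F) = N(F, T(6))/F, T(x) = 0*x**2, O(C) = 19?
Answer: 11019204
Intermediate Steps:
T(x) = 0
N(Z, E) = Z + Z**2 (N(Z, E) = Z**2 + Z = Z + Z**2)
y(F) = 1 + F (y(F) = (F*(1 + F))/F = 1 + F)
(O(71) - 2415)*(I + y(-69)) = (19 - 2415)*(-4531 + (1 - 69)) = -2396*(-4531 - 68) = -2396*(-4599) = 11019204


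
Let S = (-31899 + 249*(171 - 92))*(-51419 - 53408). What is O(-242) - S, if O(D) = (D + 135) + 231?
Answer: -1281824432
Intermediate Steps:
S = 1281824556 (S = (-31899 + 249*79)*(-104827) = (-31899 + 19671)*(-104827) = -12228*(-104827) = 1281824556)
O(D) = 366 + D (O(D) = (135 + D) + 231 = 366 + D)
O(-242) - S = (366 - 242) - 1*1281824556 = 124 - 1281824556 = -1281824432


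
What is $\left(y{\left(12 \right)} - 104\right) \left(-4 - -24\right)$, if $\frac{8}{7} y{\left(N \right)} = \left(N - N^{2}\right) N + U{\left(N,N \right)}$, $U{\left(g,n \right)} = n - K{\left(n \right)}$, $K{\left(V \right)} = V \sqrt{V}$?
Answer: $-29590 - 420 \sqrt{3} \approx -30317.0$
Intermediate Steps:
$K{\left(V \right)} = V^{\frac{3}{2}}$
$U{\left(g,n \right)} = n - n^{\frac{3}{2}}$
$y{\left(N \right)} = - \frac{7 N^{\frac{3}{2}}}{8} + \frac{7 N}{8} + \frac{7 N \left(N - N^{2}\right)}{8}$ ($y{\left(N \right)} = \frac{7 \left(\left(N - N^{2}\right) N - \left(N^{\frac{3}{2}} - N\right)\right)}{8} = \frac{7 \left(N \left(N - N^{2}\right) - \left(N^{\frac{3}{2}} - N\right)\right)}{8} = \frac{7 \left(N - N^{\frac{3}{2}} + N \left(N - N^{2}\right)\right)}{8} = - \frac{7 N^{\frac{3}{2}}}{8} + \frac{7 N}{8} + \frac{7 N \left(N - N^{2}\right)}{8}$)
$\left(y{\left(12 \right)} - 104\right) \left(-4 - -24\right) = \left(\left(- \frac{7 \cdot 12^{3}}{8} - \frac{7 \cdot 12^{\frac{3}{2}}}{8} + \frac{7}{8} \cdot 12 + \frac{7 \cdot 12^{2}}{8}\right) - 104\right) \left(-4 - -24\right) = \left(\left(\left(- \frac{7}{8}\right) 1728 - \frac{7 \cdot 24 \sqrt{3}}{8} + \frac{21}{2} + \frac{7}{8} \cdot 144\right) - 104\right) \left(-4 + 24\right) = \left(\left(-1512 - 21 \sqrt{3} + \frac{21}{2} + 126\right) - 104\right) 20 = \left(\left(- \frac{2751}{2} - 21 \sqrt{3}\right) - 104\right) 20 = \left(- \frac{2959}{2} - 21 \sqrt{3}\right) 20 = -29590 - 420 \sqrt{3}$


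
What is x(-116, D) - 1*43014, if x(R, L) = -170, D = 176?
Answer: -43184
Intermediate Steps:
x(-116, D) - 1*43014 = -170 - 1*43014 = -170 - 43014 = -43184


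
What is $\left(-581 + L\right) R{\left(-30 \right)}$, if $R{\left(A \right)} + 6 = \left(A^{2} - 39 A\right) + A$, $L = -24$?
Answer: $-1230570$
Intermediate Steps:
$R{\left(A \right)} = -6 + A^{2} - 38 A$ ($R{\left(A \right)} = -6 + \left(\left(A^{2} - 39 A\right) + A\right) = -6 + \left(A^{2} - 38 A\right) = -6 + A^{2} - 38 A$)
$\left(-581 + L\right) R{\left(-30 \right)} = \left(-581 - 24\right) \left(-6 + \left(-30\right)^{2} - -1140\right) = - 605 \left(-6 + 900 + 1140\right) = \left(-605\right) 2034 = -1230570$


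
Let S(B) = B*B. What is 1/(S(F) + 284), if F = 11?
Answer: 1/405 ≈ 0.0024691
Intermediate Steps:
S(B) = B**2
1/(S(F) + 284) = 1/(11**2 + 284) = 1/(121 + 284) = 1/405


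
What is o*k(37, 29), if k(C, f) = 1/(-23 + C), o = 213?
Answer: 213/14 ≈ 15.214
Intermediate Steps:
o*k(37, 29) = 213/(-23 + 37) = 213/14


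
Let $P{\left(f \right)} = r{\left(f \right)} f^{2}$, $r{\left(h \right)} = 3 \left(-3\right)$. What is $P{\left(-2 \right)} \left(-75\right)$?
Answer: $2700$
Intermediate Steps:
$r{\left(h \right)} = -9$
$P{\left(f \right)} = - 9 f^{2}$
$P{\left(-2 \right)} \left(-75\right) = - 9 \left(-2\right)^{2} \left(-75\right) = \left(-9\right) 4 \left(-75\right) = \left(-36\right) \left(-75\right) = 2700$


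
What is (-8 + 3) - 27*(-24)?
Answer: 643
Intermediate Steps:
(-8 + 3) - 27*(-24) = -5 + 648 = 643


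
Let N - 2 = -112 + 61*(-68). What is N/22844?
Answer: -2129/11422 ≈ -0.18639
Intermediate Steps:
N = -4258 (N = 2 + (-112 + 61*(-68)) = 2 + (-112 - 4148) = 2 - 4260 = -4258)
N/22844 = -4258/22844 = -4258*1/22844 = -2129/11422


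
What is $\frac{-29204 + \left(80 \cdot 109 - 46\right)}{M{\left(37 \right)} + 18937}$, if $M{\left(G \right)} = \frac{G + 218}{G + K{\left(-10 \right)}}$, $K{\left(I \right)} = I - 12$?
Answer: $- \frac{10265}{9477} \approx -1.0831$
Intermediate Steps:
$K{\left(I \right)} = -12 + I$
$M{\left(G \right)} = \frac{218 + G}{-22 + G}$ ($M{\left(G \right)} = \frac{G + 218}{G - 22} = \frac{218 + G}{G - 22} = \frac{218 + G}{-22 + G}$)
$\frac{-29204 + \left(80 \cdot 109 - 46\right)}{M{\left(37 \right)} + 18937} = \frac{-29204 + \left(80 \cdot 109 - 46\right)}{\frac{218 + 37}{-22 + 37} + 18937} = \frac{-29204 + \left(8720 - 46\right)}{\frac{1}{15} \cdot 255 + 18937} = \frac{-29204 + 8674}{\frac{1}{15} \cdot 255 + 18937} = - \frac{20530}{17 + 18937} = - \frac{20530}{18954} = \left(-20530\right) \frac{1}{18954} = - \frac{10265}{9477}$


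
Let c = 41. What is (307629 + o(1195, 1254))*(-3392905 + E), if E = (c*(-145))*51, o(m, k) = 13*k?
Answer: -1197281369100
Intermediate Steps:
E = -303195 (E = (41*(-145))*51 = -5945*51 = -303195)
(307629 + o(1195, 1254))*(-3392905 + E) = (307629 + 13*1254)*(-3392905 - 303195) = (307629 + 16302)*(-3696100) = 323931*(-3696100) = -1197281369100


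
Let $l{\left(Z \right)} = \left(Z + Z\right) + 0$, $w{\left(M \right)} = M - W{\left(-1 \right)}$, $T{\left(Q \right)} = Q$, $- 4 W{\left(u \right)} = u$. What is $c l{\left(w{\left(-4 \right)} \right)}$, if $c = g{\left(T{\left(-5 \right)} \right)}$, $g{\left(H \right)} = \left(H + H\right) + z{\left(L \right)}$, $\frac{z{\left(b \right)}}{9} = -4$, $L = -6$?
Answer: $391$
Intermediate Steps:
$W{\left(u \right)} = - \frac{u}{4}$
$z{\left(b \right)} = -36$ ($z{\left(b \right)} = 9 \left(-4\right) = -36$)
$g{\left(H \right)} = -36 + 2 H$ ($g{\left(H \right)} = \left(H + H\right) - 36 = 2 H - 36 = -36 + 2 H$)
$w{\left(M \right)} = - \frac{1}{4} + M$ ($w{\left(M \right)} = M - \left(- \frac{1}{4}\right) \left(-1\right) = M - \frac{1}{4} = - \frac{1}{4} + M$)
$c = -46$ ($c = -36 + 2 \left(-5\right) = -36 - 10 = -46$)
$l{\left(Z \right)} = 2 Z$ ($l{\left(Z \right)} = 2 Z + 0 = 2 Z$)
$c l{\left(w{\left(-4 \right)} \right)} = - 46 \cdot 2 \left(- \frac{1}{4} - 4\right) = - 46 \cdot 2 \left(- \frac{17}{4}\right) = \left(-46\right) \left(- \frac{17}{2}\right) = 391$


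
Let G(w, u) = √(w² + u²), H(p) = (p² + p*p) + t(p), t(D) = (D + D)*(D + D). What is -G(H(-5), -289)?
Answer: -√106021 ≈ -325.61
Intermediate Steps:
t(D) = 4*D² (t(D) = (2*D)*(2*D) = 4*D²)
H(p) = 6*p² (H(p) = (p² + p*p) + 4*p² = (p² + p²) + 4*p² = 2*p² + 4*p² = 6*p²)
G(w, u) = √(u² + w²)
-G(H(-5), -289) = -√((-289)² + (6*(-5)²)²) = -√(83521 + (6*25)²) = -√(83521 + 150²) = -√(83521 + 22500) = -√106021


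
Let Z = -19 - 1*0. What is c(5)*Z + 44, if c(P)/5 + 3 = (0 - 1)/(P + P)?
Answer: 677/2 ≈ 338.50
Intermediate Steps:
c(P) = -15 - 5/(2*P) (c(P) = -15 + 5*((0 - 1)/(P + P)) = -15 + 5*(-1/(2*P)) = -15 - 5/(2*P))
Z = -19 (Z = -19 + 0 = -19)
c(5)*Z + 44 = (-15 - 5/2/5)*(-19) + 44 = (-15 - 5/2*⅕)*(-19) + 44 = (-15 - ½)*(-19) + 44 = -31/2*(-19) + 44 = 589/2 + 44 = 677/2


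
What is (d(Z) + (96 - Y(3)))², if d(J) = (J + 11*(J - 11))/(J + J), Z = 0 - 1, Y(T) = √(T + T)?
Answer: 105649/4 - 325*√6 ≈ 25616.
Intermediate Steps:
Y(T) = √2*√T (Y(T) = √(2*T) = √2*√T)
Z = -1
d(J) = (-121 + 12*J)/(2*J) (d(J) = (J + 11*(-11 + J))/((2*J)) = (J + (-121 + 11*J))*(1/(2*J)) = (-121 + 12*J)*(1/(2*J)) = (-121 + 12*J)/(2*J))
(d(Z) + (96 - Y(3)))² = ((6 - 121/2/(-1)) + (96 - √2*√3))² = ((6 - 121/2*(-1)) + (96 - √6))² = ((6 + 121/2) + (96 - √6))² = (133/2 + (96 - √6))² = (325/2 - √6)²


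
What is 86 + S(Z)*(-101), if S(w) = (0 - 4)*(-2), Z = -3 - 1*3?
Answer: -722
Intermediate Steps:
Z = -6 (Z = -3 - 3 = -6)
S(w) = 8 (S(w) = -4*(-2) = 8)
86 + S(Z)*(-101) = 86 + 8*(-101) = 86 - 808 = -722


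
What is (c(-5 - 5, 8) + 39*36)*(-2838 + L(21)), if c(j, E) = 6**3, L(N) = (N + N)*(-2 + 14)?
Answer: -3781080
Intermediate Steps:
L(N) = 24*N (L(N) = (2*N)*12 = 24*N)
c(j, E) = 216
(c(-5 - 5, 8) + 39*36)*(-2838 + L(21)) = (216 + 39*36)*(-2838 + 24*21) = (216 + 1404)*(-2838 + 504) = 1620*(-2334) = -3781080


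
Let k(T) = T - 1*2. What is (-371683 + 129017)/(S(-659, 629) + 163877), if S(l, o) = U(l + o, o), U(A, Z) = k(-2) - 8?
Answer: -242666/163865 ≈ -1.4809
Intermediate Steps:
k(T) = -2 + T (k(T) = T - 2 = -2 + T)
U(A, Z) = -12 (U(A, Z) = (-2 - 2) - 8 = -4 - 8 = -12)
S(l, o) = -12
(-371683 + 129017)/(S(-659, 629) + 163877) = (-371683 + 129017)/(-12 + 163877) = -242666/163865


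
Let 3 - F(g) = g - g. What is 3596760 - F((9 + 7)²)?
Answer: 3596757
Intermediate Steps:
F(g) = 3 (F(g) = 3 - (g - g) = 3 - 1*0 = 3 + 0 = 3)
3596760 - F((9 + 7)²) = 3596760 - 1*3 = 3596760 - 3 = 3596757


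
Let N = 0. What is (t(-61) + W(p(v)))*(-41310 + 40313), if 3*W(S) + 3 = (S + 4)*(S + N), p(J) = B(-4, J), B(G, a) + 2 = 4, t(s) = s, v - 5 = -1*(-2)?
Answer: 57826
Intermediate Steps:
v = 7 (v = 5 - 1*(-2) = 5 + 2 = 7)
B(G, a) = 2 (B(G, a) = -2 + 4 = 2)
p(J) = 2
W(S) = -1 + S*(4 + S)/3 (W(S) = -1 + ((S + 4)*(S + 0))/3 = -1 + ((4 + S)*S)/3 = -1 + (S*(4 + S))/3 = -1 + S*(4 + S)/3)
(t(-61) + W(p(v)))*(-41310 + 40313) = (-61 + (-1 + (⅓)*2² + (4/3)*2))*(-41310 + 40313) = (-61 + (-1 + (⅓)*4 + 8/3))*(-997) = (-61 + (-1 + 4/3 + 8/3))*(-997) = (-61 + 3)*(-997) = -58*(-997) = 57826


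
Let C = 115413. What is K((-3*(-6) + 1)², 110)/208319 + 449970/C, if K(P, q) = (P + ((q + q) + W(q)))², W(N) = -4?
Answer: 44053878369/8014240249 ≈ 5.4969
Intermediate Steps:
K(P, q) = (-4 + P + 2*q)² (K(P, q) = (P + ((q + q) - 4))² = (P + (2*q - 4))² = (P + (-4 + 2*q))² = (-4 + P + 2*q)²)
K((-3*(-6) + 1)², 110)/208319 + 449970/C = (-4 + (-3*(-6) + 1)² + 2*110)²/208319 + 449970/115413 = (-4 + (18 + 1)² + 220)²*(1/208319) + 449970*(1/115413) = (-4 + 19² + 220)²*(1/208319) + 149990/38471 = (-4 + 361 + 220)²*(1/208319) + 149990/38471 = 577²*(1/208319) + 149990/38471 = 332929*(1/208319) + 149990/38471 = 332929/208319 + 149990/38471 = 44053878369/8014240249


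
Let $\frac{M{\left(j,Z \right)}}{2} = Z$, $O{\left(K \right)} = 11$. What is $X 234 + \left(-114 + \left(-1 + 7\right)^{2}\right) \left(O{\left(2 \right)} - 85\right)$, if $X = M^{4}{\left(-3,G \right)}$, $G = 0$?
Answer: $5772$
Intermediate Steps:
$M{\left(j,Z \right)} = 2 Z$
$X = 0$ ($X = \left(2 \cdot 0\right)^{4} = 0^{4} = 0$)
$X 234 + \left(-114 + \left(-1 + 7\right)^{2}\right) \left(O{\left(2 \right)} - 85\right) = 0 \cdot 234 + \left(-114 + \left(-1 + 7\right)^{2}\right) \left(11 - 85\right) = 0 + \left(-114 + 6^{2}\right) \left(-74\right) = 0 + \left(-114 + 36\right) \left(-74\right) = 0 - -5772 = 0 + 5772 = 5772$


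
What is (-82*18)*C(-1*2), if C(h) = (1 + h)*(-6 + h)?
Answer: -11808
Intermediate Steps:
(-82*18)*C(-1*2) = (-82*18)*(-6 + (-1*2)² - (-5)*2) = -1476*(-6 + (-2)² - 5*(-2)) = -1476*(-6 + 4 + 10) = -1476*8 = -11808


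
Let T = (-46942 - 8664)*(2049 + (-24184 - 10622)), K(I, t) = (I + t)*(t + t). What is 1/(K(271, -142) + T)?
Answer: 1/1821449106 ≈ 5.4901e-10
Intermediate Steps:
K(I, t) = 2*t*(I + t) (K(I, t) = (I + t)*(2*t) = 2*t*(I + t))
T = 1821485742 (T = -55606*(2049 - 34806) = -55606*(-32757) = 1821485742)
1/(K(271, -142) + T) = 1/(2*(-142)*(271 - 142) + 1821485742) = 1/(2*(-142)*129 + 1821485742) = 1/(-36636 + 1821485742) = 1/1821449106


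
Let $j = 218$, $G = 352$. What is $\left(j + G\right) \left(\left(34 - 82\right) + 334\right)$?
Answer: $163020$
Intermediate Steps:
$\left(j + G\right) \left(\left(34 - 82\right) + 334\right) = \left(218 + 352\right) \left(\left(34 - 82\right) + 334\right) = 570 \left(\left(34 - 82\right) + 334\right) = 570 \left(-48 + 334\right) = 570 \cdot 286 = 163020$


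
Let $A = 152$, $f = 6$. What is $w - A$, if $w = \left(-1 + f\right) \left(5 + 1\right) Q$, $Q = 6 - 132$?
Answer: $-3932$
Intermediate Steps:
$Q = -126$ ($Q = 6 - 132 = -126$)
$w = -3780$ ($w = \left(-1 + 6\right) \left(5 + 1\right) \left(-126\right) = 5 \cdot 6 \left(-126\right) = 30 \left(-126\right) = -3780$)
$w - A = -3780 - 152 = -3932$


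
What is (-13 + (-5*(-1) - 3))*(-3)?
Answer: 33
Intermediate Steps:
(-13 + (-5*(-1) - 3))*(-3) = (-13 + (5 - 3))*(-3) = (-13 + 2)*(-3) = -11*(-3) = 33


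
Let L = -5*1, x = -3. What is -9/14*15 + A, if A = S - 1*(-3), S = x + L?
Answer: -205/14 ≈ -14.643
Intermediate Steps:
L = -5
S = -8 (S = -3 - 5 = -8)
A = -5 (A = -8 - 1*(-3) = -8 + 3 = -5)
-9/14*15 + A = -9/14*15 - 5 = -135/14 - 5 = -205/14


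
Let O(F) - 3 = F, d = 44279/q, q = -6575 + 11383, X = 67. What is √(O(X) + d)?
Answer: √457768478/2404 ≈ 8.9000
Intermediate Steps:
q = 4808
d = 44279/4808 ≈ 9.2094
O(F) = 3 + F
√(O(X) + d) = √((3 + 67) + 44279/4808) = √(70 + 44279/4808) = √(380839/4808) = √457768478/2404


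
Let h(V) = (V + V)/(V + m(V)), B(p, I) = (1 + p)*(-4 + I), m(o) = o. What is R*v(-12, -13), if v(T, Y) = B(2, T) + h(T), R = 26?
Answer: -1222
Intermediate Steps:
h(V) = 1 (h(V) = (V + V)/(V + V) = (2*V)/((2*V)) = (2*V)*(1/(2*V)) = 1)
v(T, Y) = -11 + 3*T (v(T, Y) = (-4 + T - 4*2 + T*2) + 1 = (-4 + T - 8 + 2*T) + 1 = (-12 + 3*T) + 1 = -11 + 3*T)
R*v(-12, -13) = 26*(-11 + 3*(-12)) = 26*(-11 - 36) = 26*(-47) = -1222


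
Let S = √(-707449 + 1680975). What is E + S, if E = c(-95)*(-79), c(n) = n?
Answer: 7505 + √973526 ≈ 8491.7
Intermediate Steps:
S = √973526 ≈ 986.67
E = 7505 (E = -95*(-79) = 7505)
E + S = 7505 + √973526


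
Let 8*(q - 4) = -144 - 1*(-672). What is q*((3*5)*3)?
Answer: 3150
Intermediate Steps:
q = 70 (q = 4 + (-144 - 1*(-672))/8 = 4 + (-144 + 672)/8 = 4 + (⅛)*528 = 4 + 66 = 70)
q*((3*5)*3) = 70*((3*5)*3) = 70*(15*3) = 70*45 = 3150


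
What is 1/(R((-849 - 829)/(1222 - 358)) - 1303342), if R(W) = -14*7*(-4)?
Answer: -1/1302950 ≈ -7.6749e-7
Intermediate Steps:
R(W) = 392 (R(W) = -98*(-4) = 392)
1/(R((-849 - 829)/(1222 - 358)) - 1303342) = 1/(392 - 1303342) = 1/(-1302950) = -1/1302950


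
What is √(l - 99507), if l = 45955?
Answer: 4*I*√3347 ≈ 231.41*I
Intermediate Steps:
√(l - 99507) = √(45955 - 99507) = √(-53552) = 4*I*√3347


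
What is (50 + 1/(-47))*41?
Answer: 96309/47 ≈ 2049.1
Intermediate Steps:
(50 + 1/(-47))*41 = (50 - 1/47)*41 = (2349/47)*41 = 96309/47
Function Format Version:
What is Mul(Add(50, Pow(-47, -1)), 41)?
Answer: Rational(96309, 47) ≈ 2049.1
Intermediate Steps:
Mul(Add(50, Pow(-47, -1)), 41) = Mul(Add(50, Rational(-1, 47)), 41) = Mul(Rational(2349, 47), 41) = Rational(96309, 47)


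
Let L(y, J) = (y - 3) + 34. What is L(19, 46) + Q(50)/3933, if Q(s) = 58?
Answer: 196708/3933 ≈ 50.015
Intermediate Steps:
L(y, J) = 31 + y (L(y, J) = (-3 + y) + 34 = 31 + y)
L(19, 46) + Q(50)/3933 = (31 + 19) + 58/3933 = 50 + 58*(1/3933) = 50 + 58/3933 = 196708/3933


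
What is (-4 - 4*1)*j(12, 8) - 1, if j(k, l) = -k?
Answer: 95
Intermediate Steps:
(-4 - 4*1)*j(12, 8) - 1 = (-4 - 4*1)*(-1*12) - 1 = (-4 - 4)*(-12) - 1 = -8*(-12) - 1 = 96 - 1 = 95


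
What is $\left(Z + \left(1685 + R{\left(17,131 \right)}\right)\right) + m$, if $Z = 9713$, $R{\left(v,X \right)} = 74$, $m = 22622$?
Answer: $34094$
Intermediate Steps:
$\left(Z + \left(1685 + R{\left(17,131 \right)}\right)\right) + m = \left(9713 + \left(1685 + 74\right)\right) + 22622 = \left(9713 + 1759\right) + 22622 = 11472 + 22622 = 34094$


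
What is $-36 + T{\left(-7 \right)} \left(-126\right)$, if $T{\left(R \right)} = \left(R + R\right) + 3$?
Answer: $1350$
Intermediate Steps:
$T{\left(R \right)} = 3 + 2 R$ ($T{\left(R \right)} = 2 R + 3 = 3 + 2 R$)
$-36 + T{\left(-7 \right)} \left(-126\right) = -36 + \left(3 + 2 \left(-7\right)\right) \left(-126\right) = -36 + \left(3 - 14\right) \left(-126\right) = -36 - -1386 = -36 + 1386 = 1350$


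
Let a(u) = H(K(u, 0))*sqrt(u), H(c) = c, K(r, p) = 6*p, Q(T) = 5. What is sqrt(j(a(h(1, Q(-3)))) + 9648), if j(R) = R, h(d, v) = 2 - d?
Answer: 12*sqrt(67) ≈ 98.224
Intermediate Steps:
a(u) = 0 (a(u) = (6*0)*sqrt(u) = 0*sqrt(u) = 0)
sqrt(j(a(h(1, Q(-3)))) + 9648) = sqrt(0 + 9648) = sqrt(9648) = 12*sqrt(67)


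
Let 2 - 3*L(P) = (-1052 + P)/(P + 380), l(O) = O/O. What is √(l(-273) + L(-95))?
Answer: 2*√61085/285 ≈ 1.7344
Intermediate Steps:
l(O) = 1
L(P) = ⅔ - (-1052 + P)/(3*(380 + P)) (L(P) = ⅔ - (-1052 + P)/(3*(P + 380)) = ⅔ - (-1052 + P)/(3*(380 + P)))
√(l(-273) + L(-95)) = √(1 + (1812 - 95)/(3*(380 - 95))) = √(1 + (⅓)*1717/285) = √(1 + (⅓)*(1/285)*1717) = √(1 + 1717/855) = √(2572/855) = 2*√61085/285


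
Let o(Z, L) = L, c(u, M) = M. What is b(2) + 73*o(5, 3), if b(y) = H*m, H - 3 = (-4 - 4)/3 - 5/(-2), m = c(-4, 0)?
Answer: 219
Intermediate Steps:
m = 0
H = 17/6 (H = 3 + ((-4 - 4)/3 - 5/(-2)) = 3 + (-8*⅓ - 5*(-½)) = 3 + (-8/3 + 5/2) = 3 - ⅙ = 17/6 ≈ 2.8333)
b(y) = 0 (b(y) = (17/6)*0 = 0)
b(2) + 73*o(5, 3) = 0 + 73*3 = 0 + 219 = 219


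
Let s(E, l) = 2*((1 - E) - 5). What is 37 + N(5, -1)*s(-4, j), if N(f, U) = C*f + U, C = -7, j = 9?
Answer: 37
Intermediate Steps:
N(f, U) = U - 7*f (N(f, U) = -7*f + U = U - 7*f)
s(E, l) = -8 - 2*E (s(E, l) = 2*(-4 - E) = -8 - 2*E)
37 + N(5, -1)*s(-4, j) = 37 + (-1 - 7*5)*(-8 - 2*(-4)) = 37 + (-1 - 35)*(-8 + 8) = 37 - 36*0 = 37 + 0 = 37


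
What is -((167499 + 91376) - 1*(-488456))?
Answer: -747331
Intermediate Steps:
-((167499 + 91376) - 1*(-488456)) = -(258875 + 488456) = -1*747331 = -747331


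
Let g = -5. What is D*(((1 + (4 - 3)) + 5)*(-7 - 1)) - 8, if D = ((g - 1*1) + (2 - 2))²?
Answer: -2024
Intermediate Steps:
D = 36 (D = ((-5 - 1*1) + (2 - 2))² = ((-5 - 1) + 0)² = (-6 + 0)² = (-6)² = 36)
D*(((1 + (4 - 3)) + 5)*(-7 - 1)) - 8 = 36*(((1 + (4 - 3)) + 5)*(-7 - 1)) - 8 = 36*(((1 + 1) + 5)*(-8)) - 8 = 36*((2 + 5)*(-8)) - 8 = 36*(7*(-8)) - 8 = 36*(-56) - 8 = -2016 - 8 = -2024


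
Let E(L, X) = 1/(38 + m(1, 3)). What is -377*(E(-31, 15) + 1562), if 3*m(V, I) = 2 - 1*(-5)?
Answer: -71254885/121 ≈ -5.8888e+5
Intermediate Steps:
m(V, I) = 7/3 (m(V, I) = (2 - 1*(-5))/3 = (2 + 5)/3 = (1/3)*7 = 7/3)
E(L, X) = 3/121 (E(L, X) = 1/(38 + 7/3) = 1/(121/3) = 3/121)
-377*(E(-31, 15) + 1562) = -377*(3/121 + 1562) = -377*189005/121 = -71254885/121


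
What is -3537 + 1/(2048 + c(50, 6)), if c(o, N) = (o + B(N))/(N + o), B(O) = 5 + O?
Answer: -405867157/114749 ≈ -3537.0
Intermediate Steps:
c(o, N) = (5 + N + o)/(N + o) (c(o, N) = (o + (5 + N))/(N + o) = (5 + N + o)/(N + o))
-3537 + 1/(2048 + c(50, 6)) = -3537 + 1/(2048 + (5 + 6 + 50)/(6 + 50)) = -3537 + 1/(2048 + 61/56) = -3537 + 1/(114749/56) = -3537 + 56/114749 = -405867157/114749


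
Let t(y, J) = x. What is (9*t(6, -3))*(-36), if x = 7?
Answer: -2268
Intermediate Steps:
t(y, J) = 7
(9*t(6, -3))*(-36) = (9*7)*(-36) = 63*(-36) = -2268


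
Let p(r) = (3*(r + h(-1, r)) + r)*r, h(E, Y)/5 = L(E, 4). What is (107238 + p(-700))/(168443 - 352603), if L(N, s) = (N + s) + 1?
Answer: -1012619/92080 ≈ -10.997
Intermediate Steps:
L(N, s) = 1 + N + s
h(E, Y) = 25 + 5*E (h(E, Y) = 5*(1 + E + 4) = 5*(5 + E) = 25 + 5*E)
p(r) = r*(60 + 4*r) (p(r) = (3*(r + (25 + 5*(-1))) + r)*r = (3*(r + (25 - 5)) + r)*r = (3*(r + 20) + r)*r = (3*(20 + r) + r)*r = ((60 + 3*r) + r)*r = (60 + 4*r)*r = r*(60 + 4*r))
(107238 + p(-700))/(168443 - 352603) = (107238 + 4*(-700)*(15 - 700))/(168443 - 352603) = (107238 + 4*(-700)*(-685))/(-184160) = (107238 + 1918000)*(-1/184160) = 2025238*(-1/184160) = -1012619/92080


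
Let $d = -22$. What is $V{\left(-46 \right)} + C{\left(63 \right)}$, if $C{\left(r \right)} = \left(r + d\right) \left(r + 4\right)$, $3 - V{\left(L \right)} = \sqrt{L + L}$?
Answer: $2750 - 2 i \sqrt{23} \approx 2750.0 - 9.5917 i$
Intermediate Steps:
$V{\left(L \right)} = 3 - \sqrt{2} \sqrt{L}$ ($V{\left(L \right)} = 3 - \sqrt{L + L} = 3 - \sqrt{2 L} = 3 - \sqrt{2} \sqrt{L}$)
$C{\left(r \right)} = \left(-22 + r\right) \left(4 + r\right)$ ($C{\left(r \right)} = \left(r - 22\right) \left(r + 4\right) = \left(-22 + r\right) \left(4 + r\right)$)
$V{\left(-46 \right)} + C{\left(63 \right)} = \left(3 - \sqrt{2} \sqrt{-46}\right) - \left(1222 - 3969\right) = \left(3 - \sqrt{2} i \sqrt{46}\right) - -2747 = \left(3 - 2 i \sqrt{23}\right) + 2747 = 2750 - 2 i \sqrt{23}$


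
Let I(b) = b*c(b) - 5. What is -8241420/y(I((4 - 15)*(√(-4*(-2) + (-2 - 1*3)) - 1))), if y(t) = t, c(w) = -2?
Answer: -74172780/241 - 60437080*√3/241 ≈ -7.4213e+5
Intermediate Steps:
I(b) = -5 - 2*b (I(b) = b*(-2) - 5 = -2*b - 5 = -5 - 2*b)
-8241420/y(I((4 - 15)*(√(-4*(-2) + (-2 - 1*3)) - 1))) = -8241420/(-5 - 2*(4 - 15)*(√(-4*(-2) + (-2 - 1*3)) - 1)) = -8241420/(-5 - (-22)*(√(8 + (-2 - 3)) - 1)) = -8241420/(-5 - (-22)*(√(8 - 5) - 1)) = -8241420/(-5 - (-22)*(√3 - 1)) = -8241420/(-5 - (-22)*(-1 + √3)) = -8241420/(-5 - 2*(11 - 11*√3)) = -8241420/(-5 + (-22 + 22*√3)) = -8241420/(-27 + 22*√3)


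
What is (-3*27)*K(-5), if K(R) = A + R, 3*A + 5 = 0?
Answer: 540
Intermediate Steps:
A = -5/3 (A = -5/3 + (⅓)*0 = -5/3 + 0 = -5/3 ≈ -1.6667)
K(R) = -5/3 + R
(-3*27)*K(-5) = (-3*27)*(-5/3 - 5) = -81*(-20/3) = 540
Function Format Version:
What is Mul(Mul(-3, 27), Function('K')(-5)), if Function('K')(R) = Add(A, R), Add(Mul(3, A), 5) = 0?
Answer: 540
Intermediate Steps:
A = Rational(-5, 3) (A = Add(Rational(-5, 3), Mul(Rational(1, 3), 0)) = Add(Rational(-5, 3), 0) = Rational(-5, 3) ≈ -1.6667)
Function('K')(R) = Add(Rational(-5, 3), R)
Mul(Mul(-3, 27), Function('K')(-5)) = Mul(Mul(-3, 27), Add(Rational(-5, 3), -5)) = Mul(-81, Rational(-20, 3)) = 540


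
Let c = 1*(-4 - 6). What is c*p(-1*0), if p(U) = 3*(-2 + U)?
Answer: 60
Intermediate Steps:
c = -10 (c = 1*(-10) = -10)
p(U) = -6 + 3*U
c*p(-1*0) = -10*(-6 + 3*(-1*0)) = -10*(-6 + 3*0) = -10*(-6 + 0) = -10*(-6) = 60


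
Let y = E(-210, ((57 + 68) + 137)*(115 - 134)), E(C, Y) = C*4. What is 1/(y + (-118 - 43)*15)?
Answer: -1/3255 ≈ -0.00030722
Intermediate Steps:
E(C, Y) = 4*C
y = -840 (y = 4*(-210) = -840)
1/(y + (-118 - 43)*15) = 1/(-840 + (-118 - 43)*15) = 1/(-840 - 161*15) = 1/(-840 - 2415) = 1/(-3255) = -1/3255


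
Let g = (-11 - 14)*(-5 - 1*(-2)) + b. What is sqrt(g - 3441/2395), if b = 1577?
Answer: sqrt(9467672105)/2395 ≈ 40.627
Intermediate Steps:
g = 1652 (g = (-11 - 14)*(-5 - 1*(-2)) + 1577 = -25*(-5 + 2) + 1577 = -25*(-3) + 1577 = 75 + 1577 = 1652)
sqrt(g - 3441/2395) = sqrt(1652 - 3441/2395) = sqrt(3953099/2395) = sqrt(9467672105)/2395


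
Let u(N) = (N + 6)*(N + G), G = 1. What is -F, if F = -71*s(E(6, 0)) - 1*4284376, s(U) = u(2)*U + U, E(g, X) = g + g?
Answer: 4305676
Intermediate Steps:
u(N) = (1 + N)*(6 + N) (u(N) = (N + 6)*(N + 1) = (6 + N)*(1 + N) = (1 + N)*(6 + N))
E(g, X) = 2*g
s(U) = 25*U (s(U) = (6 + 2² + 7*2)*U + U = (6 + 4 + 14)*U + U = 24*U + U = 25*U)
F = -4305676 (F = -1775*2*6 - 1*4284376 = -1775*12 - 4284376 = -71*300 - 4284376 = -21300 - 4284376 = -4305676)
-F = -1*(-4305676) = 4305676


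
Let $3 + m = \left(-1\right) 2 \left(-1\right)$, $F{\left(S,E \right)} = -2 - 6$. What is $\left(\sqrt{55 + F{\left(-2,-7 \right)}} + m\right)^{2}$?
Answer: $\left(1 - \sqrt{47}\right)^{2} \approx 34.289$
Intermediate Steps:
$F{\left(S,E \right)} = -8$ ($F{\left(S,E \right)} = -2 - 6 = -8$)
$m = -1$ ($m = -3 + \left(-1\right) 2 \left(-1\right) = -3 - -2 = -3 + 2 = -1$)
$\left(\sqrt{55 + F{\left(-2,-7 \right)}} + m\right)^{2} = \left(\sqrt{55 - 8} - 1\right)^{2} = \left(\sqrt{47} - 1\right)^{2} = \left(-1 + \sqrt{47}\right)^{2}$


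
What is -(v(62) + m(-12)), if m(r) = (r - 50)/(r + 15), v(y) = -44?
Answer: 194/3 ≈ 64.667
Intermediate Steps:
m(r) = (-50 + r)/(15 + r)
-(v(62) + m(-12)) = -(-44 + (-50 - 12)/(15 - 12)) = -(-44 - 62/3) = -1*(-194/3) = 194/3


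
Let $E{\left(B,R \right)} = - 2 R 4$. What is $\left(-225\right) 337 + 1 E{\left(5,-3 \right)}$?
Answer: $-75801$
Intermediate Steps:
$E{\left(B,R \right)} = - 8 R$
$\left(-225\right) 337 + 1 E{\left(5,-3 \right)} = \left(-225\right) 337 + 1 \left(\left(-8\right) \left(-3\right)\right) = -75825 + 1 \cdot 24 = -75825 + 24 = -75801$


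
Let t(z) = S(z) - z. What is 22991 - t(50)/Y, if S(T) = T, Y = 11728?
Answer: 22991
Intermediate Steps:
t(z) = 0 (t(z) = z - z = 0)
22991 - t(50)/Y = 22991 - 0/11728 = 22991 - 1*0 = 22991 + 0 = 22991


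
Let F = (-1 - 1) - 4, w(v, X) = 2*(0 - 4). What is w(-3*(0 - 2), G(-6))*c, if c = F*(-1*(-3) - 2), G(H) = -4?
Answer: 48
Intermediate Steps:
w(v, X) = -8 (w(v, X) = 2*(-4) = -8)
F = -6 (F = -2 - 4 = -6)
c = -6 (c = -6*(-1*(-3) - 2) = -6*(3 - 2) = -6*1 = -6)
w(-3*(0 - 2), G(-6))*c = -8*(-6) = 48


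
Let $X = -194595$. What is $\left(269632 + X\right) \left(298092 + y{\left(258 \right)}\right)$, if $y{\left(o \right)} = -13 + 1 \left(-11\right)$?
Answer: $22366128516$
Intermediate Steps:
$y{\left(o \right)} = -24$ ($y{\left(o \right)} = -13 - 11 = -24$)
$\left(269632 + X\right) \left(298092 + y{\left(258 \right)}\right) = \left(269632 - 194595\right) \left(298092 - 24\right) = 75037 \cdot 298068 = 22366128516$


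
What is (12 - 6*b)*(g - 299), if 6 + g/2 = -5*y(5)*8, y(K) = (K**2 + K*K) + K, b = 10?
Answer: 226128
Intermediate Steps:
y(K) = K + 2*K**2 (y(K) = (K**2 + K**2) + K = 2*K**2 + K = K + 2*K**2)
g = -4412 (g = -12 + 2*(-25*(1 + 2*5)*8) = -12 + 2*(-25*(1 + 10)*8) = -12 + 2*(-25*11*8) = -12 + 2*(-5*55*8) = -12 + 2*(-275*8) = -12 + 2*(-2200) = -12 - 4400 = -4412)
(12 - 6*b)*(g - 299) = (12 - 6*10)*(-4412 - 299) = (12 - 60)*(-4711) = -48*(-4711) = 226128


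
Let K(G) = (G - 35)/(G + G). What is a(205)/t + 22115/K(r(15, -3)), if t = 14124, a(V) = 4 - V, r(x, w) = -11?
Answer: 1145290079/108284 ≈ 10577.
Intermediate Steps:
K(G) = (-35 + G)/(2*G) (K(G) = (-35 + G)/((2*G)) = (-35 + G)*(1/(2*G)) = (-35 + G)/(2*G))
a(205)/t + 22115/K(r(15, -3)) = (4 - 1*205)/14124 + 22115/(((1/2)*(-35 - 11)/(-11))) = (4 - 205)*(1/14124) + 22115/(((1/2)*(-1/11)*(-46))) = -201*1/14124 + 22115/(23/11) = -67/4708 + 22115*(11/23) = -67/4708 + 243265/23 = 1145290079/108284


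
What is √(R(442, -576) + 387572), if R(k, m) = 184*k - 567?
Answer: 3*√52037 ≈ 684.35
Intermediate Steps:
R(k, m) = -567 + 184*k
√(R(442, -576) + 387572) = √((-567 + 184*442) + 387572) = √((-567 + 81328) + 387572) = √(80761 + 387572) = √468333 = 3*√52037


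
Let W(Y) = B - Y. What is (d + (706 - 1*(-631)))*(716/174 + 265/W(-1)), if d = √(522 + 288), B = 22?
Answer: 41833393/2001 + 93867*√10/667 ≈ 21351.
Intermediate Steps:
W(Y) = 22 - Y
d = 9*√10 (d = √810 = 9*√10 ≈ 28.461)
(d + (706 - 1*(-631)))*(716/174 + 265/W(-1)) = (9*√10 + (706 - 1*(-631)))*(716/174 + 265/(22 - 1*(-1))) = (9*√10 + (706 + 631))*(716*(1/174) + 265/(22 + 1)) = (9*√10 + 1337)*(358/87 + 265/23) = (1337 + 9*√10)*(358/87 + 265*(1/23)) = (1337 + 9*√10)*(358/87 + 265/23) = (1337 + 9*√10)*(31289/2001) = 41833393/2001 + 93867*√10/667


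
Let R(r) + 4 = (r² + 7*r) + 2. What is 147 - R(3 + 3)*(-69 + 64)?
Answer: 527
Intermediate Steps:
R(r) = -2 + r² + 7*r (R(r) = -4 + ((r² + 7*r) + 2) = -4 + (2 + r² + 7*r) = -2 + r² + 7*r)
147 - R(3 + 3)*(-69 + 64) = 147 - (-2 + (3 + 3)² + 7*(3 + 3))*(-69 + 64) = 147 - (-2 + 6² + 7*6)*(-5) = 147 - (-2 + 36 + 42)*(-5) = 147 - 76*(-5) = 147 - 1*(-380) = 147 + 380 = 527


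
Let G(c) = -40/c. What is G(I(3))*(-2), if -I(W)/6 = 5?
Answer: -8/3 ≈ -2.6667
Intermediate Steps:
I(W) = -30 (I(W) = -6*5 = -30)
G(I(3))*(-2) = -40/(-30)*(-2) = -40*(-1/30)*(-2) = (4/3)*(-2) = -8/3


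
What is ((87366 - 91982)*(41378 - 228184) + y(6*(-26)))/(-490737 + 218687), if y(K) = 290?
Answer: -431148393/136025 ≈ -3169.6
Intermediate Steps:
((87366 - 91982)*(41378 - 228184) + y(6*(-26)))/(-490737 + 218687) = ((87366 - 91982)*(41378 - 228184) + 290)/(-490737 + 218687) = (-4616*(-186806) + 290)/(-272050) = (862296496 + 290)*(-1/272050) = 862296786*(-1/272050) = -431148393/136025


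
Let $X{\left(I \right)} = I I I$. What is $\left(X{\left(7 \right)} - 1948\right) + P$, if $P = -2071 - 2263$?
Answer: $-5939$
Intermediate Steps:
$X{\left(I \right)} = I^{3}$ ($X{\left(I \right)} = I^{2} I = I^{3}$)
$P = -4334$ ($P = -2071 - 2263 = -4334$)
$\left(X{\left(7 \right)} - 1948\right) + P = \left(7^{3} - 1948\right) - 4334 = \left(343 - 1948\right) - 4334 = -1605 - 4334 = -5939$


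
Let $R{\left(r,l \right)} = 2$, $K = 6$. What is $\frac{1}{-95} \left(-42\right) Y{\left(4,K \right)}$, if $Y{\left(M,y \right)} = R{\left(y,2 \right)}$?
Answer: $\frac{84}{95} \approx 0.88421$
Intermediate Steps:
$Y{\left(M,y \right)} = 2$
$\frac{1}{-95} \left(-42\right) Y{\left(4,K \right)} = \frac{1}{-95} \left(-42\right) 2 = \left(- \frac{1}{95}\right) \left(-42\right) 2 = \frac{42}{95} \cdot 2 = \frac{84}{95}$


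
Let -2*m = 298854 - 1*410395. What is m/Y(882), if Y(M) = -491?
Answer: -111541/982 ≈ -113.59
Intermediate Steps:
m = 111541/2 (m = -(298854 - 1*410395)/2 = -(298854 - 410395)/2 = -1/2*(-111541) = 111541/2 ≈ 55771.)
m/Y(882) = (111541/2)/(-491) = (111541/2)*(-1/491) = -111541/982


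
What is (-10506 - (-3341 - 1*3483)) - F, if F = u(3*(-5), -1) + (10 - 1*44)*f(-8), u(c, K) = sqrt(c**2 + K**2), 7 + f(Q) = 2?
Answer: -3852 - sqrt(226) ≈ -3867.0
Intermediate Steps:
f(Q) = -5 (f(Q) = -7 + 2 = -5)
u(c, K) = sqrt(K**2 + c**2)
F = 170 + sqrt(226) (F = sqrt((-1)**2 + (3*(-5))**2) + (10 - 1*44)*(-5) = sqrt(1 + (-15)**2) + (10 - 44)*(-5) = sqrt(1 + 225) - 34*(-5) = sqrt(226) + 170 = 170 + sqrt(226) ≈ 185.03)
(-10506 - (-3341 - 1*3483)) - F = (-10506 - (-3341 - 1*3483)) - (170 + sqrt(226)) = (-10506 - (-3341 - 3483)) + (-170 - sqrt(226)) = (-10506 - 1*(-6824)) + (-170 - sqrt(226)) = (-10506 + 6824) + (-170 - sqrt(226)) = -3682 + (-170 - sqrt(226)) = -3852 - sqrt(226)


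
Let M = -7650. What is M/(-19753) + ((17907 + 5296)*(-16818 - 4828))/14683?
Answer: -9920874156964/290033299 ≈ -34206.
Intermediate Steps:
M/(-19753) + ((17907 + 5296)*(-16818 - 4828))/14683 = -7650/(-19753) + ((17907 + 5296)*(-16818 - 4828))/14683 = -7650*(-1/19753) + (23203*(-21646))*(1/14683) = 7650/19753 - 502252138*1/14683 = 7650/19753 - 502252138/14683 = -9920874156964/290033299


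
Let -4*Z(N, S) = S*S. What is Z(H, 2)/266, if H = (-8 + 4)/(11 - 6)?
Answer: -1/266 ≈ -0.0037594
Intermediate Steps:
H = -⅘ (H = -4/5 = -4*⅕ = -⅘ ≈ -0.80000)
Z(N, S) = -S²/4 (Z(N, S) = -S*S/4 = -S²/4)
Z(H, 2)/266 = -¼*2²/266 = -¼*4*(1/266) = -1*1/266 = -1/266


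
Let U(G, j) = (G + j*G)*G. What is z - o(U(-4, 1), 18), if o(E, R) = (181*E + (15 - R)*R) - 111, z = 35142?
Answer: 29515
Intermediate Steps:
U(G, j) = G*(G + G*j) (U(G, j) = (G + G*j)*G = G*(G + G*j))
o(E, R) = -111 + 181*E + R*(15 - R) (o(E, R) = (181*E + R*(15 - R)) - 111 = -111 + 181*E + R*(15 - R))
z - o(U(-4, 1), 18) = 35142 - (-111 - 1*18² + 15*18 + 181*((-4)²*(1 + 1))) = 35142 - (-111 - 1*324 + 270 + 181*(16*2)) = 35142 - (-111 - 324 + 270 + 181*32) = 35142 - (-111 - 324 + 270 + 5792) = 35142 - 1*5627 = 35142 - 5627 = 29515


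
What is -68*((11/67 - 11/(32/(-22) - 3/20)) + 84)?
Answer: -146384076/23651 ≈ -6189.3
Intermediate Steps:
-68*((11/67 - 11/(32/(-22) - 3/20)) + 84) = -68*((11*(1/67) - 11/(32*(-1/22) - 3*1/20)) + 84) = -68*((11/67 - 11/(-16/11 - 3/20)) + 84) = -68*((11/67 - 11/(-353/220)) + 84) = -68*((11/67 - 11*(-220/353)) + 84) = -68*((11/67 + 2420/353) + 84) = -68*(166023/23651 + 84) = -68*2152707/23651 = -146384076/23651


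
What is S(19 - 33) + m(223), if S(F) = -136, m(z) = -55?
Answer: -191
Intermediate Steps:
S(19 - 33) + m(223) = -136 - 55 = -191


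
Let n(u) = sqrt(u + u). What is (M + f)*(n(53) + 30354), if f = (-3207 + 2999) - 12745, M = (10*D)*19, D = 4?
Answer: -370106322 - 12193*sqrt(106) ≈ -3.7023e+8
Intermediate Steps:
n(u) = sqrt(2)*sqrt(u) (n(u) = sqrt(2*u) = sqrt(2)*sqrt(u))
M = 760 (M = (10*4)*19 = 40*19 = 760)
f = -12953 (f = -208 - 12745 = -12953)
(M + f)*(n(53) + 30354) = (760 - 12953)*(sqrt(2)*sqrt(53) + 30354) = -12193*(sqrt(106) + 30354) = -12193*(30354 + sqrt(106)) = -370106322 - 12193*sqrt(106)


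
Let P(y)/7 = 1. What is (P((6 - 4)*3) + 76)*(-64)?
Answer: -5312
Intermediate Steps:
P(y) = 7 (P(y) = 7*1 = 7)
(P((6 - 4)*3) + 76)*(-64) = (7 + 76)*(-64) = 83*(-64) = -5312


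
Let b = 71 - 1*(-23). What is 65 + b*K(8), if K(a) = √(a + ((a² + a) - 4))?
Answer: 65 + 188*√19 ≈ 884.47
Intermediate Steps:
K(a) = √(-4 + a² + 2*a) (K(a) = √(a + ((a + a²) - 4)) = √(a + (-4 + a + a²)) = √(-4 + a² + 2*a))
b = 94 (b = 71 + 23 = 94)
65 + b*K(8) = 65 + 94*√(-4 + 8² + 2*8) = 65 + 94*√(-4 + 64 + 16) = 65 + 94*√76 = 65 + 94*(2*√19) = 65 + 188*√19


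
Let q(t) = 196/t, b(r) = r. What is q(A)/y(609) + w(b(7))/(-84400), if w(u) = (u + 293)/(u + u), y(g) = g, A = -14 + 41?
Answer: 323801/27755784 ≈ 0.011666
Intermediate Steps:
A = 27
w(u) = (293 + u)/(2*u) (w(u) = (293 + u)/((2*u)) = (293 + u)*(1/(2*u)) = (293 + u)/(2*u))
q(A)/y(609) + w(b(7))/(-84400) = (196/27)/609 + ((1/2)*(293 + 7)/7)/(-84400) = (196*(1/27))*(1/609) + ((1/2)*(1/7)*300)*(-1/84400) = (196/27)*(1/609) + (150/7)*(-1/84400) = 28/2349 - 3/11816 = 323801/27755784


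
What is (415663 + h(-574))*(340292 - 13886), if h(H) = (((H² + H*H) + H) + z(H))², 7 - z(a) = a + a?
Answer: 141981450745815312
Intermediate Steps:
z(a) = 7 - 2*a (z(a) = 7 - (a + a) = 7 - 2*a)
h(H) = (7 - H + 2*H²)² (h(H) = (((H² + H*H) + H) + (7 - 2*H))² = (((H² + H²) + H) + (7 - 2*H))² = ((2*H² + H) + (7 - 2*H))² = ((H + 2*H²) + (7 - 2*H))² = (7 - H + 2*H²)²)
(415663 + h(-574))*(340292 - 13886) = (415663 + (7 - 1*(-574) + 2*(-574)²)²)*(340292 - 13886) = (415663 + (7 + 574 + 2*329476)²)*326406 = (415663 + (7 + 574 + 658952)²)*326406 = (415663 + 659533²)*326406 = (415663 + 434983778089)*326406 = 434984193752*326406 = 141981450745815312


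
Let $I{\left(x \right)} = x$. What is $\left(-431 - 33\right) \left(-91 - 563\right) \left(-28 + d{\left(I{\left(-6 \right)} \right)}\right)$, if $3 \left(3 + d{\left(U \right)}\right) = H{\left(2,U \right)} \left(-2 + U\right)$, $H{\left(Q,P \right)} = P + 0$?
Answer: $-4551840$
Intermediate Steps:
$H{\left(Q,P \right)} = P$
$d{\left(U \right)} = -3 + \frac{U \left(-2 + U\right)}{3}$
$\left(-431 - 33\right) \left(-91 - 563\right) \left(-28 + d{\left(I{\left(-6 \right)} \right)}\right) = \left(-431 - 33\right) \left(-91 - 563\right) \left(-28 - \left(-1 - 12\right)\right) = \left(-464\right) \left(-654\right) \left(-28 + \left(-3 + 4 + \frac{1}{3} \cdot 36\right)\right) = 303456 \left(-28 + \left(-3 + 4 + 12\right)\right) = 303456 \left(-28 + 13\right) = 303456 \left(-15\right) = -4551840$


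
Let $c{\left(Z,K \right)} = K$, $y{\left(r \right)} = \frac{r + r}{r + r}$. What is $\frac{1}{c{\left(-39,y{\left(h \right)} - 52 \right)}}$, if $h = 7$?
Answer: $- \frac{1}{51} \approx -0.019608$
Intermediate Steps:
$y{\left(r \right)} = 1$ ($y{\left(r \right)} = \frac{2 r}{2 r} = 2 r \frac{1}{2 r} = 1$)
$\frac{1}{c{\left(-39,y{\left(h \right)} - 52 \right)}} = \frac{1}{1 - 52} = \frac{1}{-51} = - \frac{1}{51}$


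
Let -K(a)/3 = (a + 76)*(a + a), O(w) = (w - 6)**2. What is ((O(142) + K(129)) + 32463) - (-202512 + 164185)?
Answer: -69384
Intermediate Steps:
O(w) = (-6 + w)**2
K(a) = -6*a*(76 + a) (K(a) = -3*(a + 76)*(a + a) = -3*(76 + a)*2*a = -6*a*(76 + a))
((O(142) + K(129)) + 32463) - (-202512 + 164185) = (((-6 + 142)**2 - 6*129*(76 + 129)) + 32463) - (-202512 + 164185) = ((136**2 - 6*129*205) + 32463) - 1*(-38327) = ((18496 - 158670) + 32463) + 38327 = (-140174 + 32463) + 38327 = -107711 + 38327 = -69384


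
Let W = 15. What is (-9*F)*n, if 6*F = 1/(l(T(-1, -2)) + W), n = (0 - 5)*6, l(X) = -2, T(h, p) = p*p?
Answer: 45/13 ≈ 3.4615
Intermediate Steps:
T(h, p) = p²
n = -30 (n = -5*6 = -30)
F = 1/78 (F = 1/(6*(-2 + 15)) = (⅙)/13 = (⅙)*(1/13) = 1/78 ≈ 0.012821)
(-9*F)*n = -9*1/78*(-30) = -3/26*(-30) = 45/13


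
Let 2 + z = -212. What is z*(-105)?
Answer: 22470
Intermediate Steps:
z = -214 (z = -2 - 212 = -214)
z*(-105) = -214*(-105) = 22470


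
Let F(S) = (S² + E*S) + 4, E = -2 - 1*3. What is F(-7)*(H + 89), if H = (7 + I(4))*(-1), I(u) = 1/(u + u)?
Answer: 7205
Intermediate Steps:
I(u) = 1/(2*u)
E = -5 (E = -2 - 3 = -5)
F(S) = 4 + S² - 5*S (F(S) = (S² - 5*S) + 4 = 4 + S² - 5*S)
H = -57/8 (H = (7 + (½)/4)*(-1) = (7 + (½)*(¼))*(-1) = (7 + ⅛)*(-1) = (57/8)*(-1) = -57/8 ≈ -7.1250)
F(-7)*(H + 89) = (4 + (-7)² - 5*(-7))*(-57/8 + 89) = (4 + 49 + 35)*(655/8) = 88*(655/8) = 7205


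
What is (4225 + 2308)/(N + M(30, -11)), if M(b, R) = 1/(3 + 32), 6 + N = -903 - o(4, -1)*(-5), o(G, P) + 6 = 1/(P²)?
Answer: -228655/32689 ≈ -6.9949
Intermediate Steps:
o(G, P) = -6 + P⁻² (o(G, P) = -6 + 1/(P²) = -6 + P⁻²)
N = -934 (N = -6 + (-903 - (-6 + (-1)⁻²)*(-5)) = -6 + (-903 - (-6 + 1)*(-5)) = -6 + (-903 - (-5)*(-5)) = -6 + (-903 - 1*25) = -6 + (-903 - 25) = -6 - 928 = -934)
M(b, R) = 1/35
(4225 + 2308)/(N + M(30, -11)) = (4225 + 2308)/(-934 + 1/35) = 6533/(-32689/35) = 6533*(-35/32689) = -228655/32689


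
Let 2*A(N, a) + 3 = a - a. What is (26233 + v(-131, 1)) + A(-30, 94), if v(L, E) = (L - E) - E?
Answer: 52197/2 ≈ 26099.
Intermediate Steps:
A(N, a) = -3/2 (A(N, a) = -3/2 + (a - a)/2 = -3/2 + (½)*0 = -3/2 + 0 = -3/2)
v(L, E) = L - 2*E
(26233 + v(-131, 1)) + A(-30, 94) = (26233 + (-131 - 2*1)) - 3/2 = (26233 + (-131 - 2)) - 3/2 = (26233 - 133) - 3/2 = 26100 - 3/2 = 52197/2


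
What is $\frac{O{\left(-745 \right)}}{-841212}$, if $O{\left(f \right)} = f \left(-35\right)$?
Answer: $- \frac{26075}{841212} \approx -0.030997$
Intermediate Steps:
$O{\left(f \right)} = - 35 f$
$\frac{O{\left(-745 \right)}}{-841212} = \frac{\left(-35\right) \left(-745\right)}{-841212} = 26075 \left(- \frac{1}{841212}\right) = - \frac{26075}{841212}$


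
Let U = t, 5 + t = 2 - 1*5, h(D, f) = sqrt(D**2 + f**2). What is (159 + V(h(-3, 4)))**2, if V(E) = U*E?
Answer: 14161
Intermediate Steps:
t = -8 (t = -5 + (2 - 1*5) = -5 + (2 - 5) = -5 - 3 = -8)
U = -8
V(E) = -8*E
(159 + V(h(-3, 4)))**2 = (159 - 8*sqrt((-3)**2 + 4**2))**2 = (159 - 8*sqrt(9 + 16))**2 = (159 - 8*sqrt(25))**2 = (159 - 8*5)**2 = (159 - 40)**2 = 119**2 = 14161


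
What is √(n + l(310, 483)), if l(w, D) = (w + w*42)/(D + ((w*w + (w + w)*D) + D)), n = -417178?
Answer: I*√16398522100706187/198263 ≈ 645.89*I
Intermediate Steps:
l(w, D) = 43*w/(w² + 2*D + 2*D*w) (l(w, D) = (w + 42*w)/(D + ((w² + (2*w)*D) + D)) = (43*w)/(D + ((w² + 2*D*w) + D)) = (43*w)/(D + (D + w² + 2*D*w)) = (43*w)/(w² + 2*D + 2*D*w) = 43*w/(w² + 2*D + 2*D*w))
√(n + l(310, 483)) = √(-417178 + 43*310/(310² + 2*483 + 2*483*310)) = √(-417178 + 43*310/(96100 + 966 + 299460)) = √(-417178 + 43*310/396526) = √(-417178 + 43*310*(1/396526)) = √(-417178 + 6665/198263) = √(-82710955149/198263) = I*√16398522100706187/198263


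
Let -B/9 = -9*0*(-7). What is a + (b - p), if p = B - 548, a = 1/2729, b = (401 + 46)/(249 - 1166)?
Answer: 1370147218/2502493 ≈ 547.51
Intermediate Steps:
b = -447/917 (b = 447/(-917) = 447*(-1/917) = -447/917 ≈ -0.48746)
a = 1/2729 ≈ 0.00036643
B = 0 (B = -9*(-9*0)*(-7) = -0*(-7) = -9*0 = 0)
p = -548 (p = 0 - 548 = -548)
a + (b - p) = 1/2729 + (-447/917 - 1*(-548)) = 1/2729 + (-447/917 + 548) = 1/2729 + 502069/917 = 1370147218/2502493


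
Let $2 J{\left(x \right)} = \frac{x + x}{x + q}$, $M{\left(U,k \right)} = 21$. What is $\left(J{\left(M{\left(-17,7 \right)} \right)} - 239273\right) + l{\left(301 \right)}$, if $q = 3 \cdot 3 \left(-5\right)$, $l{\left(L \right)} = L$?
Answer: $- \frac{1911783}{8} \approx -2.3897 \cdot 10^{5}$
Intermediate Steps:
$q = -45$ ($q = 9 \left(-5\right) = -45$)
$J{\left(x \right)} = \frac{x}{-45 + x}$ ($J{\left(x \right)} = \frac{\left(x + x\right) \frac{1}{x - 45}}{2} = \frac{2 x \frac{1}{-45 + x}}{2} = \frac{x}{-45 + x}$)
$\left(J{\left(M{\left(-17,7 \right)} \right)} - 239273\right) + l{\left(301 \right)} = \left(\frac{21}{-45 + 21} - 239273\right) + 301 = \left(\frac{21}{-24} - 239273\right) + 301 = \left(21 \left(- \frac{1}{24}\right) - 239273\right) + 301 = \left(- \frac{7}{8} - 239273\right) + 301 = - \frac{1914191}{8} + 301 = - \frac{1911783}{8}$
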